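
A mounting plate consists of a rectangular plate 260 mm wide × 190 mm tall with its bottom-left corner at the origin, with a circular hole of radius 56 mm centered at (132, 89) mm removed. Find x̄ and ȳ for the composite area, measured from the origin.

x̄ = 129.50 mm, ȳ = 96.49 mm

plate: A = 260 × 190 = 49400.00, centroid at (130.00, 95.00).
hole: A = −π·56² = -9852.03, centroid at (132.00, 89.00).
ΣA = 39547.97 mm², ΣAx̄ = 5121531.44 mm³, ΣAȳ = 3816168.92 mm³.
x̄ = 5121531.44/39547.97 = 129.50 mm; ȳ = 3816168.92/39547.97 = 96.49 mm.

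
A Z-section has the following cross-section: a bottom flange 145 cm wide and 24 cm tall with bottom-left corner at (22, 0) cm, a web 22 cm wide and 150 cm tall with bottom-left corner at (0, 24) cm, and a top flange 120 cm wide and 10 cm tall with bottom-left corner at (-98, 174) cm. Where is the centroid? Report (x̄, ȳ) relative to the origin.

bottom flange: A = 145 × 24 = 3480.00, centroid at (94.50, 12.00).
web: A = 22 × 150 = 3300.00, centroid at (11.00, 99.00).
top flange: A = 120 × 10 = 1200.00, centroid at (-38.00, 179.00).
ΣA = 7980.00 cm², ΣAx̄ = 319560.00 cm³, ΣAȳ = 583260.00 cm³.
x̄ = 319560.00/7980.00 = 40.05 cm; ȳ = 583260.00/7980.00 = 73.09 cm.

x̄ = 40.05 cm, ȳ = 73.09 cm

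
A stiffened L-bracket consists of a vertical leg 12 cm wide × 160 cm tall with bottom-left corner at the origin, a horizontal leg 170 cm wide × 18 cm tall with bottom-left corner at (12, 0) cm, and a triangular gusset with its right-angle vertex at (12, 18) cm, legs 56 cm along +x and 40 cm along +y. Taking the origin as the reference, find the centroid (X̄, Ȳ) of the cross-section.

X̄ = 56.18 cm, Ȳ = 35.45 cm

vertical leg: A = 12 × 160 = 1920.00, centroid at (6.00, 80.00).
horizontal leg: A = 170 × 18 = 3060.00, centroid at (97.00, 9.00).
gusset: A = ½·56·40 = 1120.00, centroid at (30.67, 31.33).
ΣA = 6100.00 cm², ΣAX̄ = 342686.67 cm³, ΣAȲ = 216233.33 cm³.
X̄ = 342686.67/6100.00 = 56.18 cm; Ȳ = 216233.33/6100.00 = 35.45 cm.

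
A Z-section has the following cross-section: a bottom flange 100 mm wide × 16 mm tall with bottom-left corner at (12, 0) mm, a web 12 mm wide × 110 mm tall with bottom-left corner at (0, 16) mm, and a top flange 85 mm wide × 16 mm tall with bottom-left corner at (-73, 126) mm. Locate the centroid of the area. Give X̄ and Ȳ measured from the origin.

X̄ = 15.34 mm, Ȳ = 67.47 mm

bottom flange: A = 100 × 16 = 1600.00, centroid at (62.00, 8.00).
web: A = 12 × 110 = 1320.00, centroid at (6.00, 71.00).
top flange: A = 85 × 16 = 1360.00, centroid at (-30.50, 134.00).
ΣA = 4280.00 mm², ΣAX̄ = 65640.00 mm³, ΣAȲ = 288760.00 mm³.
X̄ = 65640.00/4280.00 = 15.34 mm; Ȳ = 288760.00/4280.00 = 67.47 mm.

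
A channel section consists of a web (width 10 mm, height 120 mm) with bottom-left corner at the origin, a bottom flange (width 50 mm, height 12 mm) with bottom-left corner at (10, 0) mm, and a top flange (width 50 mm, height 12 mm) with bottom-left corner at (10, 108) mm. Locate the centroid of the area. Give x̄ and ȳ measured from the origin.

web: A = 10 × 120 = 1200.00, centroid at (5.00, 60.00).
bottom flange: A = 50 × 12 = 600.00, centroid at (35.00, 6.00).
top flange: A = 50 × 12 = 600.00, centroid at (35.00, 114.00).
ΣA = 2400.00 mm²
ΣAx̄ = (1200.00)(5.00) + (600.00)(35.00) + (600.00)(35.00) = 48000.00 mm³
ΣAȳ = (1200.00)(60.00) + (600.00)(6.00) + (600.00)(114.00) = 144000.00 mm³
x̄ = 48000.00 / 2400.00 = 20.00 mm
ȳ = 144000.00 / 2400.00 = 60.00 mm

x̄ = 20.00 mm, ȳ = 60.00 mm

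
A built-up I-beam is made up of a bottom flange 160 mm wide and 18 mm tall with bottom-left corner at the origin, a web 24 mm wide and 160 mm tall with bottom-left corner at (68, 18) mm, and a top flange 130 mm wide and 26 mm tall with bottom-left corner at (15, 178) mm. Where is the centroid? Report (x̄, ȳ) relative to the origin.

x̄ = 80.00 mm, ȳ = 103.74 mm

bottom flange: A = 160 × 18 = 2880.00, centroid at (80.00, 9.00).
web: A = 24 × 160 = 3840.00, centroid at (80.00, 98.00).
top flange: A = 130 × 26 = 3380.00, centroid at (80.00, 191.00).
ΣA = 10100.00 mm²
ΣAx̄ = (2880.00)(80.00) + (3840.00)(80.00) + (3380.00)(80.00) = 808000.00 mm³
ΣAȳ = (2880.00)(9.00) + (3840.00)(98.00) + (3380.00)(191.00) = 1047820.00 mm³
x̄ = 808000.00 / 10100.00 = 80.00 mm
ȳ = 1047820.00 / 10100.00 = 103.74 mm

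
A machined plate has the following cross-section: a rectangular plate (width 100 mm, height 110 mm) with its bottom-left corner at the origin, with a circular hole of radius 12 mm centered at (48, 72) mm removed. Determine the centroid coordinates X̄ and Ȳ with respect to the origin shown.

Part | A | x̄ᵢ | ȳᵢ | A·x̄ᵢ | A·ȳᵢ
plate | 11000.00 | 50.00 | 55.00 | 550000.00 | 605000.00
hole | -452.39 | 48.00 | 72.00 | -21714.69 | -32572.03
Σ | 10547.61 |  |  | 528285.31 | 572427.97
X̄ = 528285.31 / 10547.61 = 50.09 mm
Ȳ = 572427.97 / 10547.61 = 54.27 mm

X̄ = 50.09 mm, Ȳ = 54.27 mm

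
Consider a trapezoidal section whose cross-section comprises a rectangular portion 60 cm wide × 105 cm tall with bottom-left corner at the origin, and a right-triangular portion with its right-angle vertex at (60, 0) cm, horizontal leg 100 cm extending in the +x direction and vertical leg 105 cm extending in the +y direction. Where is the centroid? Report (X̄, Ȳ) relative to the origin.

rectangular portion: A = 60 × 105 = 6300.00, centroid at (30.00, 52.50).
triangular portion: A = ½·100·105 = 5250.00, centroid at (93.33, 35.00).
ΣA = 11550.00 cm²
ΣAX̄ = (6300.00)(30.00) + (5250.00)(93.33) = 679000.00 cm³
ΣAȲ = (6300.00)(52.50) + (5250.00)(35.00) = 514500.00 cm³
X̄ = 679000.00 / 11550.00 = 58.79 cm
Ȳ = 514500.00 / 11550.00 = 44.55 cm

X̄ = 58.79 cm, Ȳ = 44.55 cm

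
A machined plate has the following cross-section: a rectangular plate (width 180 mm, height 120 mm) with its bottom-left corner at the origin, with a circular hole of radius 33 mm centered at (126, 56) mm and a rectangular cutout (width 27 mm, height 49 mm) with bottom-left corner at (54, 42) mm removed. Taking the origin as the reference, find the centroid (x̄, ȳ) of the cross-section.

plate: A = 180 × 120 = 21600.00, centroid at (90.00, 60.00).
hole 1: A = −π·33² = -3421.19, centroid at (126.00, 56.00).
hole 2: A = −(27 × 49) = -1323.00, centroid at (67.50, 66.50).
ΣA = 16855.81 mm², ΣAx̄ = 1423627.01 mm³, ΣAȳ = 1016433.61 mm³.
x̄ = 1423627.01/16855.81 = 84.46 mm; ȳ = 1016433.61/16855.81 = 60.30 mm.

x̄ = 84.46 mm, ȳ = 60.30 mm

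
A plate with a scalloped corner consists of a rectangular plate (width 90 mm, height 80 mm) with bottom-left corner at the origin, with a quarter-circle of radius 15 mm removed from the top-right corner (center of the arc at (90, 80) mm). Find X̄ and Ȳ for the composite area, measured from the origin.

X̄ = 44.03 mm, Ȳ = 39.15 mm

Part | A | x̄ᵢ | ȳᵢ | A·x̄ᵢ | A·ȳᵢ
plate | 7200.00 | 45.00 | 40.00 | 324000.00 | 288000.00
removed quarter-circle | -176.71 | 83.63 | 73.63 | -14779.31 | -13012.17
Σ | 7023.29 |  |  | 309220.69 | 274987.83
X̄ = 309220.69 / 7023.29 = 44.03 mm
Ȳ = 274987.83 / 7023.29 = 39.15 mm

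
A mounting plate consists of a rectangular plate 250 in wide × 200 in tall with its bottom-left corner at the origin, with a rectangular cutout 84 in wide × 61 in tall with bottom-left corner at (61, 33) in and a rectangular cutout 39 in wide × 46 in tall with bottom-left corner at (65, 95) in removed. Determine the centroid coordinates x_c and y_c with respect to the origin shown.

x_c = 129.30 in, y_c = 103.59 in

plate: A = 250 × 200 = 50000.00, centroid at (125.00, 100.00).
hole 1: A = −(84 × 61) = -5124.00, centroid at (103.00, 63.50).
hole 2: A = −(39 × 46) = -1794.00, centroid at (84.50, 118.00).
ΣA = 43082.00 in², ΣAx_c = 5570635.00 in³, ΣAy_c = 4462934.00 in³.
x_c = 5570635.00/43082.00 = 129.30 in; y_c = 4462934.00/43082.00 = 103.59 in.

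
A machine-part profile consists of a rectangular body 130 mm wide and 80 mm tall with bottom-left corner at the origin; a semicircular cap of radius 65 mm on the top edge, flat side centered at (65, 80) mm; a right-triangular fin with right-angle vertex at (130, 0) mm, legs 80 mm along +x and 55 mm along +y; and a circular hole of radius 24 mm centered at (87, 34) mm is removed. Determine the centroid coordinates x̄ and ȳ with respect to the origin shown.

x̄ = 74.29 mm, ȳ = 63.63 mm

rectangular body: A = 130 × 80 = 10400.00, centroid at (65.00, 40.00).
semicircular top: A = ½π·65² = 6636.61, centroid at (65.00, 107.59).
triangular fin: A = ½·80·55 = 2200.00, centroid at (156.67, 18.33).
hole: A = −π·24² = -1809.56, centroid at (87.00, 34.00).
ΣA = 17427.06 mm², ΣAx̄ = 1294615.12 mm³, ΣAȳ = 1108820.87 mm³.
x̄ = 1294615.12/17427.06 = 74.29 mm; ȳ = 1108820.87/17427.06 = 63.63 mm.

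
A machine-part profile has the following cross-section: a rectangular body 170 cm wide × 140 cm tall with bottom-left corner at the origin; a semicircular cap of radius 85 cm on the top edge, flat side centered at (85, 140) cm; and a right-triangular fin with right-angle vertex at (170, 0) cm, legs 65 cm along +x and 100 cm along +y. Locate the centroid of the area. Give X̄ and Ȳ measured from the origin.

X̄ = 94.03 cm, Ȳ = 98.25 cm

Part | A | x̄ᵢ | ȳᵢ | A·x̄ᵢ | A·ȳᵢ
rectangular body | 23800.00 | 85.00 | 70.00 | 2023000.00 | 1666000.00
semicircular top | 11349.00 | 85.00 | 176.08 | 964665.29 | 1998277.15
triangular fin | 3250.00 | 191.67 | 33.33 | 622916.67 | 108333.33
Σ | 38399.00 |  |  | 3610581.96 | 3772610.48
X̄ = 3610581.96 / 38399.00 = 94.03 cm
Ȳ = 3772610.48 / 38399.00 = 98.25 cm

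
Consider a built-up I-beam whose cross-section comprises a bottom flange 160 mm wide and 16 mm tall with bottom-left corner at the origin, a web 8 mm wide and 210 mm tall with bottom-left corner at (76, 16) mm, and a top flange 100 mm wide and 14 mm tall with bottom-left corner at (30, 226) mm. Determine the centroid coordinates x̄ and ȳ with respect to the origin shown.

x̄ = 80.00 mm, ȳ = 97.51 mm

bottom flange: A = 160 × 16 = 2560.00, centroid at (80.00, 8.00).
web: A = 8 × 210 = 1680.00, centroid at (80.00, 121.00).
top flange: A = 100 × 14 = 1400.00, centroid at (80.00, 233.00).
ΣA = 5640.00 mm²
ΣAx̄ = (2560.00)(80.00) + (1680.00)(80.00) + (1400.00)(80.00) = 451200.00 mm³
ΣAȳ = (2560.00)(8.00) + (1680.00)(121.00) + (1400.00)(233.00) = 549960.00 mm³
x̄ = 451200.00 / 5640.00 = 80.00 mm
ȳ = 549960.00 / 5640.00 = 97.51 mm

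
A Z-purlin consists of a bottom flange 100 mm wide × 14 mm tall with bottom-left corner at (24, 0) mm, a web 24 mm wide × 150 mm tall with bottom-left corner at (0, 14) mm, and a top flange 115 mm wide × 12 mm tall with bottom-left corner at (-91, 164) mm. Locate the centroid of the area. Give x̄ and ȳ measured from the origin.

bottom flange: A = 100 × 14 = 1400.00, centroid at (74.00, 7.00).
web: A = 24 × 150 = 3600.00, centroid at (12.00, 89.00).
top flange: A = 115 × 12 = 1380.00, centroid at (-33.50, 170.00).
ΣA = 6380.00 mm²
ΣAx̄ = (1400.00)(74.00) + (3600.00)(12.00) + (1380.00)(-33.50) = 100570.00 mm³
ΣAȳ = (1400.00)(7.00) + (3600.00)(89.00) + (1380.00)(170.00) = 564800.00 mm³
x̄ = 100570.00 / 6380.00 = 15.76 mm
ȳ = 564800.00 / 6380.00 = 88.53 mm

x̄ = 15.76 mm, ȳ = 88.53 mm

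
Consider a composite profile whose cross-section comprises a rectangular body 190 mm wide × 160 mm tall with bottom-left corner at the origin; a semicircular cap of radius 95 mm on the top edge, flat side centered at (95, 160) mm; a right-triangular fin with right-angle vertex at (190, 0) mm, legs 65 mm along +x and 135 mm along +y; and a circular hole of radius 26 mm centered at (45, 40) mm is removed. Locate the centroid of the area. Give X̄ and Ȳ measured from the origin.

X̄ = 108.20 mm, Ȳ = 114.95 mm

rectangular body: A = 190 × 160 = 30400.00, centroid at (95.00, 80.00).
semicircular top: A = ½π·95² = 14176.44, centroid at (95.00, 200.32).
triangular fin: A = ½·65·135 = 4387.50, centroid at (211.67, 45.00).
hole: A = −π·26² = -2123.72, centroid at (45.00, 40.00).
ΣA = 46840.22 mm², ΣAX̄ = 5067881.75 mm³, ΣAȲ = 5384302.06 mm³.
X̄ = 5067881.75/46840.22 = 108.20 mm; Ȳ = 5384302.06/46840.22 = 114.95 mm.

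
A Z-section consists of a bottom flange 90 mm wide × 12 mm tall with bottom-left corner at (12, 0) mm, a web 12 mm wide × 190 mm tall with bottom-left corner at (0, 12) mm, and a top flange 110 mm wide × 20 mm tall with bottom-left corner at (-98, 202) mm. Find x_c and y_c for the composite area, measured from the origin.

bottom flange: A = 90 × 12 = 1080.00, centroid at (57.00, 6.00).
web: A = 12 × 190 = 2280.00, centroid at (6.00, 107.00).
top flange: A = 110 × 20 = 2200.00, centroid at (-43.00, 212.00).
ΣA = 5560.00 mm²
ΣAx_c = (1080.00)(57.00) + (2280.00)(6.00) + (2200.00)(-43.00) = -19360.00 mm³
ΣAy_c = (1080.00)(6.00) + (2280.00)(107.00) + (2200.00)(212.00) = 716840.00 mm³
x_c = -19360.00 / 5560.00 = -3.48 mm
y_c = 716840.00 / 5560.00 = 128.93 mm

x_c = -3.48 mm, y_c = 128.93 mm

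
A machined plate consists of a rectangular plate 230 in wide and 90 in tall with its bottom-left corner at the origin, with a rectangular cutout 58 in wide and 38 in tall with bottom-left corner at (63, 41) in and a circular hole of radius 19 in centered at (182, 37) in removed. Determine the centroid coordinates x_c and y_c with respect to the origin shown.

x_c = 113.54 in, y_c = 43.62 in

plate: A = 230 × 90 = 20700.00, centroid at (115.00, 45.00).
hole 1: A = −(58 × 38) = -2204.00, centroid at (92.00, 60.00).
hole 2: A = −π·19² = -1134.11, centroid at (182.00, 37.00).
ΣA = 17361.89 in², ΣAx_c = 1971323.08 in³, ΣAy_c = 757297.75 in³.
x_c = 1971323.08/17361.89 = 113.54 in; y_c = 757297.75/17361.89 = 43.62 in.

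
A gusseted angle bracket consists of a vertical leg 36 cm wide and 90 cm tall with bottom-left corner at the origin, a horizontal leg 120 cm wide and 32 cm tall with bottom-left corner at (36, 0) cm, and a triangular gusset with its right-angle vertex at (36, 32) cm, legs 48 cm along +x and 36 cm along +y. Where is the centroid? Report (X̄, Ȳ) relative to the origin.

Part | A | x̄ᵢ | ȳᵢ | A·x̄ᵢ | A·ȳᵢ
vertical leg | 3240.00 | 18.00 | 45.00 | 58320.00 | 145800.00
horizontal leg | 3840.00 | 96.00 | 16.00 | 368640.00 | 61440.00
gusset | 864.00 | 52.00 | 44.00 | 44928.00 | 38016.00
Σ | 7944.00 |  |  | 471888.00 | 245256.00
X̄ = 471888.00 / 7944.00 = 59.40 cm
Ȳ = 245256.00 / 7944.00 = 30.87 cm

X̄ = 59.40 cm, Ȳ = 30.87 cm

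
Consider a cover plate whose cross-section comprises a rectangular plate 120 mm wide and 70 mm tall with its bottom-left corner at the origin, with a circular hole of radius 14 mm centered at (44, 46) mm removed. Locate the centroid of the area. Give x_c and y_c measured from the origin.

plate: A = 120 × 70 = 8400.00, centroid at (60.00, 35.00).
hole: A = −π·14² = -615.75, centroid at (44.00, 46.00).
ΣA = 7784.25 mm²
ΣAx_c = (8400.00)(60.00) + (-615.75)(44.00) = 476906.90 mm³
ΣAy_c = (8400.00)(35.00) + (-615.75)(46.00) = 265675.40 mm³
x_c = 476906.90 / 7784.25 = 61.27 mm
y_c = 265675.40 / 7784.25 = 34.13 mm

x_c = 61.27 mm, y_c = 34.13 mm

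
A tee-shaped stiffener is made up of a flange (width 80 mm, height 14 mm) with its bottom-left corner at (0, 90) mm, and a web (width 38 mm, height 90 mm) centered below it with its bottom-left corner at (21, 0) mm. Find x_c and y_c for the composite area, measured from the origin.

web: A = 38 × 90 = 3420.00, centroid at (40.00, 45.00).
flange: A = 80 × 14 = 1120.00, centroid at (40.00, 97.00).
ΣA = 4540.00 mm²
ΣAx_c = (3420.00)(40.00) + (1120.00)(40.00) = 181600.00 mm³
ΣAy_c = (3420.00)(45.00) + (1120.00)(97.00) = 262540.00 mm³
x_c = 181600.00 / 4540.00 = 40.00 mm
y_c = 262540.00 / 4540.00 = 57.83 mm

x_c = 40.00 mm, y_c = 57.83 mm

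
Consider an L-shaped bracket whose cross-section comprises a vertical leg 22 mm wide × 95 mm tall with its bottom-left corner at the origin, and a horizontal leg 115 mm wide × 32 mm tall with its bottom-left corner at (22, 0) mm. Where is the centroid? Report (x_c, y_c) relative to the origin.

Part | A | x̄ᵢ | ȳᵢ | A·x̄ᵢ | A·ȳᵢ
vertical leg | 2090.00 | 11.00 | 47.50 | 22990.00 | 99275.00
horizontal leg | 3680.00 | 79.50 | 16.00 | 292560.00 | 58880.00
Σ | 5770.00 |  |  | 315550.00 | 158155.00
x_c = 315550.00 / 5770.00 = 54.69 mm
y_c = 158155.00 / 5770.00 = 27.41 mm

x_c = 54.69 mm, y_c = 27.41 mm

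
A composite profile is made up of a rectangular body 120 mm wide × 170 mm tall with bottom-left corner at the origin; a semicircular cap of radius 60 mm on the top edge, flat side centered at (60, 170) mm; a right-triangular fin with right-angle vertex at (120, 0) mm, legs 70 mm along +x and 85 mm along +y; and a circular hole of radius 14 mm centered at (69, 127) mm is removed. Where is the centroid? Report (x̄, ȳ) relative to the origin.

x̄ = 68.53 mm, ȳ = 100.14 mm

Part | A | x̄ᵢ | ȳᵢ | A·x̄ᵢ | A·ȳᵢ
rectangular body | 20400.00 | 60.00 | 85.00 | 1224000.00 | 1734000.00
semicircular top | 5654.87 | 60.00 | 195.46 | 339292.01 | 1105327.35
triangular fin | 2975.00 | 143.33 | 28.33 | 426416.67 | 84291.67
hole | -615.75 | 69.00 | 127.00 | -42486.90 | -78200.52
Σ | 28414.11 |  |  | 1947221.77 | 2845418.49
x̄ = 1947221.77 / 28414.11 = 68.53 mm
ȳ = 2845418.49 / 28414.11 = 100.14 mm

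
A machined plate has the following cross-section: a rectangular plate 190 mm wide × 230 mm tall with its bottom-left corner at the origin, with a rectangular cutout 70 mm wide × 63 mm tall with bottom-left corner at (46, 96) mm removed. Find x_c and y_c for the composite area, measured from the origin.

x_c = 96.57 mm, y_c = 113.60 mm

plate: A = 190 × 230 = 43700.00, centroid at (95.00, 115.00).
hole: A = −(70 × 63) = -4410.00, centroid at (81.00, 127.50).
ΣA = 39290.00 mm²
ΣAx_c = (43700.00)(95.00) + (-4410.00)(81.00) = 3794290.00 mm³
ΣAy_c = (43700.00)(115.00) + (-4410.00)(127.50) = 4463225.00 mm³
x_c = 3794290.00 / 39290.00 = 96.57 mm
y_c = 4463225.00 / 39290.00 = 113.60 mm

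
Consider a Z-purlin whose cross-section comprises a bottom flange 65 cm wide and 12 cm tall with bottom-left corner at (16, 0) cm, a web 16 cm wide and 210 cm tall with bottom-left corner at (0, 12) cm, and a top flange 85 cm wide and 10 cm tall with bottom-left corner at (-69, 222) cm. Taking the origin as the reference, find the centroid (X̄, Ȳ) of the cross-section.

X̄ = 8.45 cm, Ȳ = 118.39 cm

bottom flange: A = 65 × 12 = 780.00, centroid at (48.50, 6.00).
web: A = 16 × 210 = 3360.00, centroid at (8.00, 117.00).
top flange: A = 85 × 10 = 850.00, centroid at (-26.50, 227.00).
ΣA = 4990.00 cm²
ΣAX̄ = (780.00)(48.50) + (3360.00)(8.00) + (850.00)(-26.50) = 42185.00 cm³
ΣAȲ = (780.00)(6.00) + (3360.00)(117.00) + (850.00)(227.00) = 590750.00 cm³
X̄ = 42185.00 / 4990.00 = 8.45 cm
Ȳ = 590750.00 / 4990.00 = 118.39 cm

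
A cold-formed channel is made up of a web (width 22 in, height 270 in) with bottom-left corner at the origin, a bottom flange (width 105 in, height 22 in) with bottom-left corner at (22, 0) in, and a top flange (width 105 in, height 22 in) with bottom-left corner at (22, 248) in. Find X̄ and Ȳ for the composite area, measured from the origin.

X̄ = 38.78 in, Ȳ = 135.00 in

web: A = 22 × 270 = 5940.00, centroid at (11.00, 135.00).
bottom flange: A = 105 × 22 = 2310.00, centroid at (74.50, 11.00).
top flange: A = 105 × 22 = 2310.00, centroid at (74.50, 259.00).
ΣA = 10560.00 in², ΣAX̄ = 409530.00 in³, ΣAȲ = 1425600.00 in³.
X̄ = 409530.00/10560.00 = 38.78 in; Ȳ = 1425600.00/10560.00 = 135.00 in.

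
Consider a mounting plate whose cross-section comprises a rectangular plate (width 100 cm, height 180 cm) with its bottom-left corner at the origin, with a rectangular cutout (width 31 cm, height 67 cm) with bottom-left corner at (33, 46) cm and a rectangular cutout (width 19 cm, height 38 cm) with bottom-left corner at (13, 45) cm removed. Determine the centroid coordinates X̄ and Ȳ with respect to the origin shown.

plate: A = 100 × 180 = 18000.00, centroid at (50.00, 90.00).
hole 1: A = −(31 × 67) = -2077.00, centroid at (48.50, 79.50).
hole 2: A = −(19 × 38) = -722.00, centroid at (22.50, 64.00).
ΣA = 15201.00 cm², ΣAX̄ = 783020.50 cm³, ΣAȲ = 1408670.50 cm³.
X̄ = 783020.50/15201.00 = 51.51 cm; Ȳ = 1408670.50/15201.00 = 92.67 cm.

X̄ = 51.51 cm, Ȳ = 92.67 cm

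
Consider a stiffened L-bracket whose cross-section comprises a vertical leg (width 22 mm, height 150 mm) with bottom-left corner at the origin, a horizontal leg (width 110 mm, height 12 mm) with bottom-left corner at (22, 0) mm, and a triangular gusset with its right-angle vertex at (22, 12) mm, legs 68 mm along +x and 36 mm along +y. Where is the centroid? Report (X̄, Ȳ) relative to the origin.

Part | A | x̄ᵢ | ȳᵢ | A·x̄ᵢ | A·ȳᵢ
vertical leg | 3300.00 | 11.00 | 75.00 | 36300.00 | 247500.00
horizontal leg | 1320.00 | 77.00 | 6.00 | 101640.00 | 7920.00
gusset | 1224.00 | 44.67 | 24.00 | 54672.00 | 29376.00
Σ | 5844.00 |  |  | 192612.00 | 284796.00
X̄ = 192612.00 / 5844.00 = 32.96 mm
Ȳ = 284796.00 / 5844.00 = 48.73 mm

X̄ = 32.96 mm, Ȳ = 48.73 mm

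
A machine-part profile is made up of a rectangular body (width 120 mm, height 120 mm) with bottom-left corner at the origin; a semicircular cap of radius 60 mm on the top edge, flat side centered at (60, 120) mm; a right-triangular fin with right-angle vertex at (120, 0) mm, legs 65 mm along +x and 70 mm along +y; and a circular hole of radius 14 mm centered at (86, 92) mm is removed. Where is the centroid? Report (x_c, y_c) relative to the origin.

rectangular body: A = 120 × 120 = 14400.00, centroid at (60.00, 60.00).
semicircular top: A = ½π·60² = 5654.87, centroid at (60.00, 145.46).
triangular fin: A = ½·65·70 = 2275.00, centroid at (141.67, 23.33).
hole: A = −π·14² = -615.75, centroid at (86.00, 92.00).
ΣA = 21714.11 mm², ΣAx_c = 1472628.99 mm³, ΣAy_c = 1683018.15 mm³.
x_c = 1472628.99/21714.11 = 67.82 mm; y_c = 1683018.15/21714.11 = 77.51 mm.

x_c = 67.82 mm, y_c = 77.51 mm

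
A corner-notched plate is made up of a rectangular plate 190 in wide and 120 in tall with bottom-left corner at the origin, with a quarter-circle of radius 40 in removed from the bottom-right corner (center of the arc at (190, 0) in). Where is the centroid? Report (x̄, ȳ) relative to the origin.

x̄ = 90.45 in, ȳ = 62.51 in

plate: A = 190 × 120 = 22800.00, centroid at (95.00, 60.00).
removed quarter-circle: A = −¼π·40² = -1256.64, centroid at (173.02, 16.98).
ΣA = 21543.36 in²
ΣAx̄ = (22800.00)(95.00) + (-1256.64)(173.02) = 1948572.29 in³
ΣAȳ = (22800.00)(60.00) + (-1256.64)(16.98) = 1346666.67 in³
x̄ = 1948572.29 / 21543.36 = 90.45 in
ȳ = 1346666.67 / 21543.36 = 62.51 in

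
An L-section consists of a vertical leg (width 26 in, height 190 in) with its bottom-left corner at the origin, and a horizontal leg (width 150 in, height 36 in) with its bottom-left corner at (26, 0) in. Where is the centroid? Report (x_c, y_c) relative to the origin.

x_c = 58.96 in, y_c = 54.79 in

vertical leg: A = 26 × 190 = 4940.00, centroid at (13.00, 95.00).
horizontal leg: A = 150 × 36 = 5400.00, centroid at (101.00, 18.00).
ΣA = 10340.00 in², ΣAx_c = 609620.00 in³, ΣAy_c = 566500.00 in³.
x_c = 609620.00/10340.00 = 58.96 in; y_c = 566500.00/10340.00 = 54.79 in.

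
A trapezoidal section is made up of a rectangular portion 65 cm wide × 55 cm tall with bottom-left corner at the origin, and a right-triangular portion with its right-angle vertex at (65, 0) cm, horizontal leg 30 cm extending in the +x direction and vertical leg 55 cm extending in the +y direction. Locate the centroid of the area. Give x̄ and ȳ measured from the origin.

x̄ = 40.47 cm, ȳ = 25.78 cm

rectangular portion: A = 65 × 55 = 3575.00, centroid at (32.50, 27.50).
triangular portion: A = ½·30·55 = 825.00, centroid at (75.00, 18.33).
ΣA = 4400.00 cm²
ΣAx̄ = (3575.00)(32.50) + (825.00)(75.00) = 178062.50 cm³
ΣAȳ = (3575.00)(27.50) + (825.00)(18.33) = 113437.50 cm³
x̄ = 178062.50 / 4400.00 = 40.47 cm
ȳ = 113437.50 / 4400.00 = 25.78 cm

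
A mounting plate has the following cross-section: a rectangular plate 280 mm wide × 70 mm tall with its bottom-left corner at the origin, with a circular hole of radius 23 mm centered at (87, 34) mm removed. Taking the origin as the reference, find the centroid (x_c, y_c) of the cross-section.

plate: A = 280 × 70 = 19600.00, centroid at (140.00, 35.00).
hole: A = −π·23² = -1661.90, centroid at (87.00, 34.00).
ΣA = 17938.10 mm², ΣAx_c = 2599414.48 mm³, ΣAy_c = 629495.31 mm³.
x_c = 2599414.48/17938.10 = 144.91 mm; y_c = 629495.31/17938.10 = 35.09 mm.

x_c = 144.91 mm, y_c = 35.09 mm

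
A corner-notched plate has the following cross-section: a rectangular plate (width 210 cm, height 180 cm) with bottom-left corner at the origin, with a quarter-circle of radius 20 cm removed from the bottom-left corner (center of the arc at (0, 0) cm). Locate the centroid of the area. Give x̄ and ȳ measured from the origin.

x̄ = 105.81 cm, ȳ = 90.68 cm

Part | A | x̄ᵢ | ȳᵢ | A·x̄ᵢ | A·ȳᵢ
plate | 37800.00 | 105.00 | 90.00 | 3969000.00 | 3402000.00
removed quarter-circle | -314.16 | 8.49 | 8.49 | -2666.67 | -2666.67
Σ | 37485.84 |  |  | 3966333.33 | 3399333.33
x̄ = 3966333.33 / 37485.84 = 105.81 cm
ȳ = 3399333.33 / 37485.84 = 90.68 cm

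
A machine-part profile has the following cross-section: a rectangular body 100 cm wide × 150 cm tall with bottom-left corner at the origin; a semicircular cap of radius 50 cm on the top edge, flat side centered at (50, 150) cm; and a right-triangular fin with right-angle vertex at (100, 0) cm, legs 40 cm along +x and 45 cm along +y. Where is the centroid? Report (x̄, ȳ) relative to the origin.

rectangular body: A = 100 × 150 = 15000.00, centroid at (50.00, 75.00).
semicircular top: A = ½π·50² = 3926.99, centroid at (50.00, 171.22).
triangular fin: A = ½·40·45 = 900.00, centroid at (113.33, 15.00).
ΣA = 19826.99 cm²
ΣAx̄ = (15000.00)(50.00) + (3926.99)(50.00) + (900.00)(113.33) = 1048349.54 cm³
ΣAȳ = (15000.00)(75.00) + (3926.99)(171.22) + (900.00)(15.00) = 1810881.96 cm³
x̄ = 1048349.54 / 19826.99 = 52.87 cm
ȳ = 1810881.96 / 19826.99 = 91.33 cm

x̄ = 52.87 cm, ȳ = 91.33 cm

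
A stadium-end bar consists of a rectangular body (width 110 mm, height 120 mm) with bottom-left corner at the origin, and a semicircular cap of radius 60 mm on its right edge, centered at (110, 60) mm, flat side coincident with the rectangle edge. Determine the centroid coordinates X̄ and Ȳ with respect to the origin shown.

rectangular body: A = 110 × 120 = 13200.00, centroid at (55.00, 60.00).
semicircular end: A = ½π·60² = 5654.87, centroid at (135.46, 60.00).
ΣA = 18854.87 mm²
ΣAX̄ = (13200.00)(55.00) + (5654.87)(135.46) = 1492035.35 mm³
ΣAȲ = (13200.00)(60.00) + (5654.87)(60.00) = 1131292.01 mm³
X̄ = 1492035.35 / 18854.87 = 79.13 mm
Ȳ = 1131292.01 / 18854.87 = 60.00 mm

X̄ = 79.13 mm, Ȳ = 60.00 mm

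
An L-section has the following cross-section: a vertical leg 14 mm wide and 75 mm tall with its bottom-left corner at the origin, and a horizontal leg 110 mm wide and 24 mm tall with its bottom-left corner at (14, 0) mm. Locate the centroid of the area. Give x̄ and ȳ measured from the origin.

vertical leg: A = 14 × 75 = 1050.00, centroid at (7.00, 37.50).
horizontal leg: A = 110 × 24 = 2640.00, centroid at (69.00, 12.00).
ΣA = 3690.00 mm²
ΣAx̄ = (1050.00)(7.00) + (2640.00)(69.00) = 189510.00 mm³
ΣAȳ = (1050.00)(37.50) + (2640.00)(12.00) = 71055.00 mm³
x̄ = 189510.00 / 3690.00 = 51.36 mm
ȳ = 71055.00 / 3690.00 = 19.26 mm

x̄ = 51.36 mm, ȳ = 19.26 mm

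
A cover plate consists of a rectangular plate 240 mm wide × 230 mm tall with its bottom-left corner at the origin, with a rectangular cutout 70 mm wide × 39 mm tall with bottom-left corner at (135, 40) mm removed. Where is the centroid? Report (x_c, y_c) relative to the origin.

plate: A = 240 × 230 = 55200.00, centroid at (120.00, 115.00).
hole: A = −(70 × 39) = -2730.00, centroid at (170.00, 59.50).
ΣA = 52470.00 mm²
ΣAx_c = (55200.00)(120.00) + (-2730.00)(170.00) = 6159900.00 mm³
ΣAy_c = (55200.00)(115.00) + (-2730.00)(59.50) = 6185565.00 mm³
x_c = 6159900.00 / 52470.00 = 117.40 mm
y_c = 6185565.00 / 52470.00 = 117.89 mm

x_c = 117.40 mm, y_c = 117.89 mm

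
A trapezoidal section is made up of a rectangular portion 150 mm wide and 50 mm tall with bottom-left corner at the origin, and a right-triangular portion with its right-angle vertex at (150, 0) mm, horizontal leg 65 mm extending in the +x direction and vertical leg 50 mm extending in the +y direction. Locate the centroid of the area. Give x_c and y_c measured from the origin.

rectangular portion: A = 150 × 50 = 7500.00, centroid at (75.00, 25.00).
triangular portion: A = ½·65·50 = 1625.00, centroid at (171.67, 16.67).
ΣA = 9125.00 mm², ΣAx_c = 841458.33 mm³, ΣAy_c = 214583.33 mm³.
x_c = 841458.33/9125.00 = 92.21 mm; y_c = 214583.33/9125.00 = 23.52 mm.

x_c = 92.21 mm, y_c = 23.52 mm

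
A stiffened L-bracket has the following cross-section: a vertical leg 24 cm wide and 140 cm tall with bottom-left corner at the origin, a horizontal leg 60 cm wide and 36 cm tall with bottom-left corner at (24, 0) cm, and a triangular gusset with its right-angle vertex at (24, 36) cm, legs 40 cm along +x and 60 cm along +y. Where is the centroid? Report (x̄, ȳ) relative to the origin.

Part | A | x̄ᵢ | ȳᵢ | A·x̄ᵢ | A·ȳᵢ
vertical leg | 3360.00 | 12.00 | 70.00 | 40320.00 | 235200.00
horizontal leg | 2160.00 | 54.00 | 18.00 | 116640.00 | 38880.00
gusset | 1200.00 | 37.33 | 56.00 | 44800.00 | 67200.00
Σ | 6720.00 |  |  | 201760.00 | 341280.00
x̄ = 201760.00 / 6720.00 = 30.02 cm
ȳ = 341280.00 / 6720.00 = 50.79 cm

x̄ = 30.02 cm, ȳ = 50.79 cm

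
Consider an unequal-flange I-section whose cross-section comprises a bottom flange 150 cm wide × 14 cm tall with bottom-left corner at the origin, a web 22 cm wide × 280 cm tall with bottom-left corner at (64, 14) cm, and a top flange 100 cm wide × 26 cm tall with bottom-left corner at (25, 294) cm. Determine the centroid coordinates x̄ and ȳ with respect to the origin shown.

x̄ = 75.00 cm, ȳ = 162.20 cm

bottom flange: A = 150 × 14 = 2100.00, centroid at (75.00, 7.00).
web: A = 22 × 280 = 6160.00, centroid at (75.00, 154.00).
top flange: A = 100 × 26 = 2600.00, centroid at (75.00, 307.00).
ΣA = 10860.00 cm², ΣAx̄ = 814500.00 cm³, ΣAȳ = 1761540.00 cm³.
x̄ = 814500.00/10860.00 = 75.00 cm; ȳ = 1761540.00/10860.00 = 162.20 cm.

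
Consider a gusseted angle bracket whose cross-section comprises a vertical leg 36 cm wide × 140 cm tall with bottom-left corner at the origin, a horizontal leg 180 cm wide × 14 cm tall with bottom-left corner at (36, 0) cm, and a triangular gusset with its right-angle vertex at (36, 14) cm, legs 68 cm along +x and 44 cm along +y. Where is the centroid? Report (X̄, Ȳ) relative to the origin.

vertical leg: A = 36 × 140 = 5040.00, centroid at (18.00, 70.00).
horizontal leg: A = 180 × 14 = 2520.00, centroid at (126.00, 7.00).
gusset: A = ½·68·44 = 1496.00, centroid at (58.67, 28.67).
ΣA = 9056.00 cm²
ΣAX̄ = (5040.00)(18.00) + (2520.00)(126.00) + (1496.00)(58.67) = 496005.33 cm³
ΣAȲ = (5040.00)(70.00) + (2520.00)(7.00) + (1496.00)(28.67) = 413325.33 cm³
X̄ = 496005.33 / 9056.00 = 54.77 cm
Ȳ = 413325.33 / 9056.00 = 45.64 cm

X̄ = 54.77 cm, Ȳ = 45.64 cm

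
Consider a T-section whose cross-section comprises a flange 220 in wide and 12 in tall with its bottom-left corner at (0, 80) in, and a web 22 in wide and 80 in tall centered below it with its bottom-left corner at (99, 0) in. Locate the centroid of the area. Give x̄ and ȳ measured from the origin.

x̄ = 110.00 in, ȳ = 67.60 in

web: A = 22 × 80 = 1760.00, centroid at (110.00, 40.00).
flange: A = 220 × 12 = 2640.00, centroid at (110.00, 86.00).
ΣA = 4400.00 in²
ΣAx̄ = (1760.00)(110.00) + (2640.00)(110.00) = 484000.00 in³
ΣAȳ = (1760.00)(40.00) + (2640.00)(86.00) = 297440.00 in³
x̄ = 484000.00 / 4400.00 = 110.00 in
ȳ = 297440.00 / 4400.00 = 67.60 in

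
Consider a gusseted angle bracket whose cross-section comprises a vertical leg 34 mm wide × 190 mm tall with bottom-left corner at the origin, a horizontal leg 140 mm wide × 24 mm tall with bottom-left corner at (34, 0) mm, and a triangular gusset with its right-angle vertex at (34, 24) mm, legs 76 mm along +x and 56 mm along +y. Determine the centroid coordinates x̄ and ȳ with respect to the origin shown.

vertical leg: A = 34 × 190 = 6460.00, centroid at (17.00, 95.00).
horizontal leg: A = 140 × 24 = 3360.00, centroid at (104.00, 12.00).
gusset: A = ½·76·56 = 2128.00, centroid at (59.33, 42.67).
ΣA = 11948.00 mm², ΣAx̄ = 585521.33 mm³, ΣAȳ = 744814.67 mm³.
x̄ = 585521.33/11948.00 = 49.01 mm; ȳ = 744814.67/11948.00 = 62.34 mm.

x̄ = 49.01 mm, ȳ = 62.34 mm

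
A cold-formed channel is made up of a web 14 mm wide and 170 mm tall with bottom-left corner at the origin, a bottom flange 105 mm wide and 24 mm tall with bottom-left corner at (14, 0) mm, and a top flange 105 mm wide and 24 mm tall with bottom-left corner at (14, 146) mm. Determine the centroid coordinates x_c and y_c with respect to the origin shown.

Part | A | x̄ᵢ | ȳᵢ | A·x̄ᵢ | A·ȳᵢ
web | 2380.00 | 7.00 | 85.00 | 16660.00 | 202300.00
bottom flange | 2520.00 | 66.50 | 12.00 | 167580.00 | 30240.00
top flange | 2520.00 | 66.50 | 158.00 | 167580.00 | 398160.00
Σ | 7420.00 |  |  | 351820.00 | 630700.00
x_c = 351820.00 / 7420.00 = 47.42 mm
y_c = 630700.00 / 7420.00 = 85.00 mm

x_c = 47.42 mm, y_c = 85.00 mm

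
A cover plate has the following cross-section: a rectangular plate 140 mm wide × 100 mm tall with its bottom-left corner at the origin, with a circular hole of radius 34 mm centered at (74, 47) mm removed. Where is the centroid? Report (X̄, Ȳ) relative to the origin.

X̄ = 68.60 mm, Ȳ = 51.05 mm

Part | A | x̄ᵢ | ȳᵢ | A·x̄ᵢ | A·ȳᵢ
plate | 14000.00 | 70.00 | 50.00 | 980000.00 | 700000.00
hole | -3631.68 | 74.00 | 47.00 | -268744.40 | -170689.01
Σ | 10368.32 |  |  | 711255.60 | 529310.99
X̄ = 711255.60 / 10368.32 = 68.60 mm
Ȳ = 529310.99 / 10368.32 = 51.05 mm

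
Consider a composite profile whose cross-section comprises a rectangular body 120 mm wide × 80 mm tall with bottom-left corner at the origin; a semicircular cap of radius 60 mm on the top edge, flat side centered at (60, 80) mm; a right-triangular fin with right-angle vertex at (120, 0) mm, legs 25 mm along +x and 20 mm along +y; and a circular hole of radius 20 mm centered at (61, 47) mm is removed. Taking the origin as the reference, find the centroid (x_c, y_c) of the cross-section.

rectangular body: A = 120 × 80 = 9600.00, centroid at (60.00, 40.00).
semicircular top: A = ½π·60² = 5654.87, centroid at (60.00, 105.46).
triangular fin: A = ½·25·20 = 250.00, centroid at (128.33, 6.67).
hole: A = −π·20² = -1256.64, centroid at (61.00, 47.00).
ΣA = 14248.23 mm², ΣAx_c = 870720.48 mm³, ΣAy_c = 922994.07 mm³.
x_c = 870720.48/14248.23 = 61.11 mm; y_c = 922994.07/14248.23 = 64.78 mm.

x_c = 61.11 mm, y_c = 64.78 mm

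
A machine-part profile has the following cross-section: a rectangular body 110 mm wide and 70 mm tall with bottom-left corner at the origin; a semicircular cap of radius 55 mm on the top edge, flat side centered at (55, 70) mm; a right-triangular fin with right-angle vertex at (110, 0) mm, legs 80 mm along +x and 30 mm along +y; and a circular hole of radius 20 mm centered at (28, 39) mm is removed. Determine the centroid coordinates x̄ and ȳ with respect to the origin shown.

rectangular body: A = 110 × 70 = 7700.00, centroid at (55.00, 35.00).
semicircular top: A = ½π·55² = 4751.66, centroid at (55.00, 93.34).
triangular fin: A = ½·80·30 = 1200.00, centroid at (136.67, 10.00).
hole: A = −π·20² = -1256.64, centroid at (28.00, 39.00).
ΣA = 12395.02 mm²
ΣAx̄ = (7700.00)(55.00) + (4751.66)(55.00) + (1200.00)(136.67) + (-1256.64)(28.00) = 813655.40 mm³
ΣAȳ = (7700.00)(35.00) + (4751.66)(93.34) + (1200.00)(10.00) + (-1256.64)(39.00) = 676023.94 mm³
x̄ = 813655.40 / 12395.02 = 65.64 mm
ȳ = 676023.94 / 12395.02 = 54.54 mm

x̄ = 65.64 mm, ȳ = 54.54 mm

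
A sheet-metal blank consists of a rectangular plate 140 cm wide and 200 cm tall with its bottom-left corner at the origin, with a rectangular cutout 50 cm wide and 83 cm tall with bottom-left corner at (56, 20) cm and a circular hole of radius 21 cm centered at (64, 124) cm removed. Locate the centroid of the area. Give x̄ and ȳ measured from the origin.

x̄ = 68.34 cm, ȳ = 105.63 cm

plate: A = 140 × 200 = 28000.00, centroid at (70.00, 100.00).
hole 1: A = −(50 × 83) = -4150.00, centroid at (81.00, 61.50).
hole 2: A = −π·21² = -1385.44, centroid at (64.00, 124.00).
ΣA = 22464.56 cm², ΣAx̄ = 1535181.69 cm³, ΣAȳ = 2372980.15 cm³.
x̄ = 1535181.69/22464.56 = 68.34 cm; ȳ = 2372980.15/22464.56 = 105.63 cm.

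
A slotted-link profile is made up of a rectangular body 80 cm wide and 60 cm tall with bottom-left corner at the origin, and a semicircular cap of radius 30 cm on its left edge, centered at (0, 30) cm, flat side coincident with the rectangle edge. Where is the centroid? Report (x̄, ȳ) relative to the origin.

x̄ = 28.00 cm, ȳ = 30.00 cm

rectangular body: A = 80 × 60 = 4800.00, centroid at (40.00, 30.00).
semicircular end: A = ½π·30² = 1413.72, centroid at (-12.73, 30.00).
ΣA = 6213.72 cm², ΣAx̄ = 174000.00 cm³, ΣAȳ = 186411.50 cm³.
x̄ = 174000.00/6213.72 = 28.00 cm; ȳ = 186411.50/6213.72 = 30.00 cm.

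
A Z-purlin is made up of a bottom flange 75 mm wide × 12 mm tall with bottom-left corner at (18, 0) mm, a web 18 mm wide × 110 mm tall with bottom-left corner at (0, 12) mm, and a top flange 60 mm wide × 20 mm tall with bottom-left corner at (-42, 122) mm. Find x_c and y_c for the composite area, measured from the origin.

Part | A | x̄ᵢ | ȳᵢ | A·x̄ᵢ | A·ȳᵢ
bottom flange | 900.00 | 55.50 | 6.00 | 49950.00 | 5400.00
web | 1980.00 | 9.00 | 67.00 | 17820.00 | 132660.00
top flange | 1200.00 | -12.00 | 132.00 | -14400.00 | 158400.00
Σ | 4080.00 |  |  | 53370.00 | 296460.00
x_c = 53370.00 / 4080.00 = 13.08 mm
y_c = 296460.00 / 4080.00 = 72.66 mm

x_c = 13.08 mm, y_c = 72.66 mm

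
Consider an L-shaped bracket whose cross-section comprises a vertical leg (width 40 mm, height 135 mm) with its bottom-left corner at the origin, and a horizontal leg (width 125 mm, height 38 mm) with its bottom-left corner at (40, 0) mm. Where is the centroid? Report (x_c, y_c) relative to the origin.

Part | A | x̄ᵢ | ȳᵢ | A·x̄ᵢ | A·ȳᵢ
vertical leg | 5400.00 | 20.00 | 67.50 | 108000.00 | 364500.00
horizontal leg | 4750.00 | 102.50 | 19.00 | 486875.00 | 90250.00
Σ | 10150.00 |  |  | 594875.00 | 454750.00
x_c = 594875.00 / 10150.00 = 58.61 mm
y_c = 454750.00 / 10150.00 = 44.80 mm

x_c = 58.61 mm, y_c = 44.80 mm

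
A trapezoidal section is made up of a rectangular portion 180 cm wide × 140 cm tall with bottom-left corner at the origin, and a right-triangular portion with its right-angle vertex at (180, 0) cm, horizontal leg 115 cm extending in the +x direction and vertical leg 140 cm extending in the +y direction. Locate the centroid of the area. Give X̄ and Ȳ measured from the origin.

Part | A | x̄ᵢ | ȳᵢ | A·x̄ᵢ | A·ȳᵢ
rectangular portion | 25200.00 | 90.00 | 70.00 | 2268000.00 | 1764000.00
triangular portion | 8050.00 | 218.33 | 46.67 | 1757583.33 | 375666.67
Σ | 33250.00 |  |  | 4025583.33 | 2139666.67
X̄ = 4025583.33 / 33250.00 = 121.07 cm
Ȳ = 2139666.67 / 33250.00 = 64.35 cm

X̄ = 121.07 cm, Ȳ = 64.35 cm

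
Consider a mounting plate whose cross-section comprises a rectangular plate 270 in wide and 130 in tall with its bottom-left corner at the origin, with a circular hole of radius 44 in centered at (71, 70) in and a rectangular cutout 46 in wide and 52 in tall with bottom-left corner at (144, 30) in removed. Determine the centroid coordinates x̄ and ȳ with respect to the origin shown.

x̄ = 146.74 in, ȳ = 64.67 in

Part | A | x̄ᵢ | ȳᵢ | A·x̄ᵢ | A·ȳᵢ
plate | 35100.00 | 135.00 | 65.00 | 4738500.00 | 2281500.00
hole 1 | -6082.12 | 71.00 | 70.00 | -431830.76 | -425748.64
hole 2 | -2392.00 | 167.00 | 56.00 | -399464.00 | -133952.00
Σ | 26625.88 |  |  | 3907205.24 | 1721799.36
x̄ = 3907205.24 / 26625.88 = 146.74 in
ȳ = 1721799.36 / 26625.88 = 64.67 in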